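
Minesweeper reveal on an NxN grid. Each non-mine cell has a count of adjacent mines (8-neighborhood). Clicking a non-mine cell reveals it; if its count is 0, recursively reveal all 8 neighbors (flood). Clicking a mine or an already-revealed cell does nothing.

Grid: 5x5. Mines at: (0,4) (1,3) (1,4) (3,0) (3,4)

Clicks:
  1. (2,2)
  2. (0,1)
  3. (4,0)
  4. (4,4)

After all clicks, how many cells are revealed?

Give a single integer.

Click 1 (2,2) count=1: revealed 1 new [(2,2)] -> total=1
Click 2 (0,1) count=0: revealed 8 new [(0,0) (0,1) (0,2) (1,0) (1,1) (1,2) (2,0) (2,1)] -> total=9
Click 3 (4,0) count=1: revealed 1 new [(4,0)] -> total=10
Click 4 (4,4) count=1: revealed 1 new [(4,4)] -> total=11

Answer: 11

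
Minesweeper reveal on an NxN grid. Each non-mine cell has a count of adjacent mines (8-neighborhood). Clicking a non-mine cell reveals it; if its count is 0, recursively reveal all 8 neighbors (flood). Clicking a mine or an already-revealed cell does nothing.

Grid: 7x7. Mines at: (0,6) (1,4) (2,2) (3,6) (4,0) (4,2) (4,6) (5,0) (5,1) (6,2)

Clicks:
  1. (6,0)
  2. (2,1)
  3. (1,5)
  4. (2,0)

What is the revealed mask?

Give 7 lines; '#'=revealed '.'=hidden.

Answer: ####...
####.#.
##.....
##.....
.......
.......
#......

Derivation:
Click 1 (6,0) count=2: revealed 1 new [(6,0)] -> total=1
Click 2 (2,1) count=1: revealed 1 new [(2,1)] -> total=2
Click 3 (1,5) count=2: revealed 1 new [(1,5)] -> total=3
Click 4 (2,0) count=0: revealed 11 new [(0,0) (0,1) (0,2) (0,3) (1,0) (1,1) (1,2) (1,3) (2,0) (3,0) (3,1)] -> total=14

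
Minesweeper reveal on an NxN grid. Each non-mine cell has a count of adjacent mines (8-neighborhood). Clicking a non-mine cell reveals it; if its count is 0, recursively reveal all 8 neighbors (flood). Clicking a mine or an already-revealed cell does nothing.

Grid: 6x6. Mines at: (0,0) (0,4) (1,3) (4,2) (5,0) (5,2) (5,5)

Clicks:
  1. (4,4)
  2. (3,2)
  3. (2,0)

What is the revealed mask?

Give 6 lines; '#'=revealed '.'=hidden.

Click 1 (4,4) count=1: revealed 1 new [(4,4)] -> total=1
Click 2 (3,2) count=1: revealed 1 new [(3,2)] -> total=2
Click 3 (2,0) count=0: revealed 10 new [(1,0) (1,1) (1,2) (2,0) (2,1) (2,2) (3,0) (3,1) (4,0) (4,1)] -> total=12

Answer: ......
###...
###...
###...
##..#.
......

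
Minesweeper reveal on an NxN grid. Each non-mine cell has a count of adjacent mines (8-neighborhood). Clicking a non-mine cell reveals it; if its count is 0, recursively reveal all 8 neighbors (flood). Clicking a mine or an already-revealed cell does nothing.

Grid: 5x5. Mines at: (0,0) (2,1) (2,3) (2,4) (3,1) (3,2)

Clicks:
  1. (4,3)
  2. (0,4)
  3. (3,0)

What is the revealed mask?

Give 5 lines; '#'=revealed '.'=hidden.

Answer: .####
.####
.....
#....
...#.

Derivation:
Click 1 (4,3) count=1: revealed 1 new [(4,3)] -> total=1
Click 2 (0,4) count=0: revealed 8 new [(0,1) (0,2) (0,3) (0,4) (1,1) (1,2) (1,3) (1,4)] -> total=9
Click 3 (3,0) count=2: revealed 1 new [(3,0)] -> total=10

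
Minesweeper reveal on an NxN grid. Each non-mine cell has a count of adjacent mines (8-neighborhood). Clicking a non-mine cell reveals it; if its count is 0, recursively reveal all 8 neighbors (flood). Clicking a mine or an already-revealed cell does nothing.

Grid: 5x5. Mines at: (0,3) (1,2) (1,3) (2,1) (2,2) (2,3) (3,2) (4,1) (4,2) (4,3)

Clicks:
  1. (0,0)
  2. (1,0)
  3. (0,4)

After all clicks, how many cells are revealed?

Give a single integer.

Answer: 5

Derivation:
Click 1 (0,0) count=0: revealed 4 new [(0,0) (0,1) (1,0) (1,1)] -> total=4
Click 2 (1,0) count=1: revealed 0 new [(none)] -> total=4
Click 3 (0,4) count=2: revealed 1 new [(0,4)] -> total=5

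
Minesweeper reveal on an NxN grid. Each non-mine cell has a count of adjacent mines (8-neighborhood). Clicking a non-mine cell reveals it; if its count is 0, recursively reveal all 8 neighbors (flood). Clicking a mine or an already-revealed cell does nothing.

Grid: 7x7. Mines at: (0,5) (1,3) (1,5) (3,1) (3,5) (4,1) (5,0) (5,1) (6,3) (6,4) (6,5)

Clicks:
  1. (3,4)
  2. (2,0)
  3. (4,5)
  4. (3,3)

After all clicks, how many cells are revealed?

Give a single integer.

Answer: 14

Derivation:
Click 1 (3,4) count=1: revealed 1 new [(3,4)] -> total=1
Click 2 (2,0) count=1: revealed 1 new [(2,0)] -> total=2
Click 3 (4,5) count=1: revealed 1 new [(4,5)] -> total=3
Click 4 (3,3) count=0: revealed 11 new [(2,2) (2,3) (2,4) (3,2) (3,3) (4,2) (4,3) (4,4) (5,2) (5,3) (5,4)] -> total=14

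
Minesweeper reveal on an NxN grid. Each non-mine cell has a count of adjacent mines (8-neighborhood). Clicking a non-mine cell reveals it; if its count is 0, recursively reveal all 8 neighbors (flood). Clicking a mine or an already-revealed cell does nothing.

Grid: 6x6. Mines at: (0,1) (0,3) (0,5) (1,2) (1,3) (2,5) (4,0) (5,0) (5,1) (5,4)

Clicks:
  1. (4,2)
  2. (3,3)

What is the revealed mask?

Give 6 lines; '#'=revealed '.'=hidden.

Click 1 (4,2) count=1: revealed 1 new [(4,2)] -> total=1
Click 2 (3,3) count=0: revealed 11 new [(2,1) (2,2) (2,3) (2,4) (3,1) (3,2) (3,3) (3,4) (4,1) (4,3) (4,4)] -> total=12

Answer: ......
......
.####.
.####.
.####.
......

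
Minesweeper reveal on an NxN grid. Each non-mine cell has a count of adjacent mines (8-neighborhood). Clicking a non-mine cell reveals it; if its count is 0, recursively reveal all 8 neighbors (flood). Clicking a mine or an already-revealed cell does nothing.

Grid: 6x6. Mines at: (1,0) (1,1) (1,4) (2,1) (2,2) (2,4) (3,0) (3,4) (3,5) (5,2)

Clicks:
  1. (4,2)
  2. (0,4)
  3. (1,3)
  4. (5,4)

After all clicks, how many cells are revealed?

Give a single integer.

Answer: 9

Derivation:
Click 1 (4,2) count=1: revealed 1 new [(4,2)] -> total=1
Click 2 (0,4) count=1: revealed 1 new [(0,4)] -> total=2
Click 3 (1,3) count=3: revealed 1 new [(1,3)] -> total=3
Click 4 (5,4) count=0: revealed 6 new [(4,3) (4,4) (4,5) (5,3) (5,4) (5,5)] -> total=9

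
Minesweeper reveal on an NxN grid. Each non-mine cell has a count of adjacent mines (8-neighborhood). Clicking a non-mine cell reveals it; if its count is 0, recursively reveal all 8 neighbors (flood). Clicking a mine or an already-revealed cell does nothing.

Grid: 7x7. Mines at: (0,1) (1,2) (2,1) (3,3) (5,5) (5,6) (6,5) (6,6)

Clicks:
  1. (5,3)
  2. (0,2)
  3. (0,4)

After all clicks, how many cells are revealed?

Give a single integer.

Answer: 36

Derivation:
Click 1 (5,3) count=0: revealed 18 new [(3,0) (3,1) (3,2) (4,0) (4,1) (4,2) (4,3) (4,4) (5,0) (5,1) (5,2) (5,3) (5,4) (6,0) (6,1) (6,2) (6,3) (6,4)] -> total=18
Click 2 (0,2) count=2: revealed 1 new [(0,2)] -> total=19
Click 3 (0,4) count=0: revealed 17 new [(0,3) (0,4) (0,5) (0,6) (1,3) (1,4) (1,5) (1,6) (2,3) (2,4) (2,5) (2,6) (3,4) (3,5) (3,6) (4,5) (4,6)] -> total=36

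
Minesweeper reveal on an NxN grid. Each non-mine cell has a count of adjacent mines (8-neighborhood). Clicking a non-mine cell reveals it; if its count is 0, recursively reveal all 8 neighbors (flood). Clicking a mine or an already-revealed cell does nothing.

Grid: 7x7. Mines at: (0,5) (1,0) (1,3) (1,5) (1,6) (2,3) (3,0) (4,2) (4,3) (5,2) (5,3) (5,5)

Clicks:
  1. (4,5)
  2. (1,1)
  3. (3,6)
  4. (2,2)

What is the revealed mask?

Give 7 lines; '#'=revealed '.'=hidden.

Answer: .......
.#.....
..#.###
....###
....###
.......
.......

Derivation:
Click 1 (4,5) count=1: revealed 1 new [(4,5)] -> total=1
Click 2 (1,1) count=1: revealed 1 new [(1,1)] -> total=2
Click 3 (3,6) count=0: revealed 8 new [(2,4) (2,5) (2,6) (3,4) (3,5) (3,6) (4,4) (4,6)] -> total=10
Click 4 (2,2) count=2: revealed 1 new [(2,2)] -> total=11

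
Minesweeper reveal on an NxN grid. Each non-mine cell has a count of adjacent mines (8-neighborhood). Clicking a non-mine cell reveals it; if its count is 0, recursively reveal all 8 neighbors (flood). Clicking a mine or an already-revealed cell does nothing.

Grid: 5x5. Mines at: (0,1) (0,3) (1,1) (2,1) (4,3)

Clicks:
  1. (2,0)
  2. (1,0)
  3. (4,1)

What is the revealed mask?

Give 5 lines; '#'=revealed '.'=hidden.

Answer: .....
#....
#....
###..
###..

Derivation:
Click 1 (2,0) count=2: revealed 1 new [(2,0)] -> total=1
Click 2 (1,0) count=3: revealed 1 new [(1,0)] -> total=2
Click 3 (4,1) count=0: revealed 6 new [(3,0) (3,1) (3,2) (4,0) (4,1) (4,2)] -> total=8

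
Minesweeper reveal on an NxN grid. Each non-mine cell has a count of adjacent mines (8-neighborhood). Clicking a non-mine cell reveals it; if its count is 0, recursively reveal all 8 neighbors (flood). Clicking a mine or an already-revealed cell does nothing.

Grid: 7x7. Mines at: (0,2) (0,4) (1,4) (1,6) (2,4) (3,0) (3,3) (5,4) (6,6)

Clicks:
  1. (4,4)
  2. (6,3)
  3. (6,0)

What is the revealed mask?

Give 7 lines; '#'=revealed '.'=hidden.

Answer: .......
.......
.......
.......
#####..
####...
####...

Derivation:
Click 1 (4,4) count=2: revealed 1 new [(4,4)] -> total=1
Click 2 (6,3) count=1: revealed 1 new [(6,3)] -> total=2
Click 3 (6,0) count=0: revealed 11 new [(4,0) (4,1) (4,2) (4,3) (5,0) (5,1) (5,2) (5,3) (6,0) (6,1) (6,2)] -> total=13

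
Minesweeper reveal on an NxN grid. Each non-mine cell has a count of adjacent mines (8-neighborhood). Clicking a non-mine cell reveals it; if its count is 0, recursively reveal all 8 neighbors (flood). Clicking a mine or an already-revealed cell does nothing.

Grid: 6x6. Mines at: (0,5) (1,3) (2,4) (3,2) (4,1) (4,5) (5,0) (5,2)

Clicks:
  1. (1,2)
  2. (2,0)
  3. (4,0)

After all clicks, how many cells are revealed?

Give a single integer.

Click 1 (1,2) count=1: revealed 1 new [(1,2)] -> total=1
Click 2 (2,0) count=0: revealed 10 new [(0,0) (0,1) (0,2) (1,0) (1,1) (2,0) (2,1) (2,2) (3,0) (3,1)] -> total=11
Click 3 (4,0) count=2: revealed 1 new [(4,0)] -> total=12

Answer: 12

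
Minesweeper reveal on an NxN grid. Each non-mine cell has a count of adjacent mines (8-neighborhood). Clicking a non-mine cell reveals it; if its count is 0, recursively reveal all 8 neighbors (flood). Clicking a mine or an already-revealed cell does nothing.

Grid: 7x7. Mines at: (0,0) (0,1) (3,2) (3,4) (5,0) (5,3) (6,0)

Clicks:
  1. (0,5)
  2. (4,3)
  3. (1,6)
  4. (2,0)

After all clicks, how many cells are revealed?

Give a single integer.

Answer: 35

Derivation:
Click 1 (0,5) count=0: revealed 26 new [(0,2) (0,3) (0,4) (0,5) (0,6) (1,2) (1,3) (1,4) (1,5) (1,6) (2,2) (2,3) (2,4) (2,5) (2,6) (3,5) (3,6) (4,4) (4,5) (4,6) (5,4) (5,5) (5,6) (6,4) (6,5) (6,6)] -> total=26
Click 2 (4,3) count=3: revealed 1 new [(4,3)] -> total=27
Click 3 (1,6) count=0: revealed 0 new [(none)] -> total=27
Click 4 (2,0) count=0: revealed 8 new [(1,0) (1,1) (2,0) (2,1) (3,0) (3,1) (4,0) (4,1)] -> total=35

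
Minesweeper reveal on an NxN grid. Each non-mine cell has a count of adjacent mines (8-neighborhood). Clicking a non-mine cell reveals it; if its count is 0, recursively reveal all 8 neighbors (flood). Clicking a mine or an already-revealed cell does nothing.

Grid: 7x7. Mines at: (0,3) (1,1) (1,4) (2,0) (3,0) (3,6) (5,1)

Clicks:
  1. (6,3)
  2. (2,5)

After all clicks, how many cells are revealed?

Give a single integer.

Click 1 (6,3) count=0: revealed 26 new [(2,1) (2,2) (2,3) (2,4) (2,5) (3,1) (3,2) (3,3) (3,4) (3,5) (4,1) (4,2) (4,3) (4,4) (4,5) (4,6) (5,2) (5,3) (5,4) (5,5) (5,6) (6,2) (6,3) (6,4) (6,5) (6,6)] -> total=26
Click 2 (2,5) count=2: revealed 0 new [(none)] -> total=26

Answer: 26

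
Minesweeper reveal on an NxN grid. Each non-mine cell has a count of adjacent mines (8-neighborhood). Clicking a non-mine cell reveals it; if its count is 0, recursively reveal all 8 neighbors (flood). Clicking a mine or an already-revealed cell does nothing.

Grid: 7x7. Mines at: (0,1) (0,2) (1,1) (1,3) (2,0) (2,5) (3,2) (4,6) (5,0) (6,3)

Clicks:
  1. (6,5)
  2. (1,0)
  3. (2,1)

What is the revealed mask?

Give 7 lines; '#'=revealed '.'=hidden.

Click 1 (6,5) count=0: revealed 6 new [(5,4) (5,5) (5,6) (6,4) (6,5) (6,6)] -> total=6
Click 2 (1,0) count=3: revealed 1 new [(1,0)] -> total=7
Click 3 (2,1) count=3: revealed 1 new [(2,1)] -> total=8

Answer: .......
#......
.#.....
.......
.......
....###
....###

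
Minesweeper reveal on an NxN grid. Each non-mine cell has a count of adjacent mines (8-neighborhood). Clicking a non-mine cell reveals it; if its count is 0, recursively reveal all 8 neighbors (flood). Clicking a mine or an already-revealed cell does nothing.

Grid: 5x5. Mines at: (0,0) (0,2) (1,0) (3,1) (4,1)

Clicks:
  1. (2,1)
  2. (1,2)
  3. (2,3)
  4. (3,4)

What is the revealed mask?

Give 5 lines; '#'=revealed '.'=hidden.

Click 1 (2,1) count=2: revealed 1 new [(2,1)] -> total=1
Click 2 (1,2) count=1: revealed 1 new [(1,2)] -> total=2
Click 3 (2,3) count=0: revealed 13 new [(0,3) (0,4) (1,3) (1,4) (2,2) (2,3) (2,4) (3,2) (3,3) (3,4) (4,2) (4,3) (4,4)] -> total=15
Click 4 (3,4) count=0: revealed 0 new [(none)] -> total=15

Answer: ...##
..###
.####
..###
..###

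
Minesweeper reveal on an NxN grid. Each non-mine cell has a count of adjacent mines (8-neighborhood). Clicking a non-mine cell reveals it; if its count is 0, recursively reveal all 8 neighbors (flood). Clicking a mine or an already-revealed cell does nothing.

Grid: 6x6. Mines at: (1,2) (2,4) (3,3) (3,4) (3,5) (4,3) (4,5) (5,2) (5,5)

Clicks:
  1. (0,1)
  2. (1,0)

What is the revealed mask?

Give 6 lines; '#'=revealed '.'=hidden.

Click 1 (0,1) count=1: revealed 1 new [(0,1)] -> total=1
Click 2 (1,0) count=0: revealed 14 new [(0,0) (1,0) (1,1) (2,0) (2,1) (2,2) (3,0) (3,1) (3,2) (4,0) (4,1) (4,2) (5,0) (5,1)] -> total=15

Answer: ##....
##....
###...
###...
###...
##....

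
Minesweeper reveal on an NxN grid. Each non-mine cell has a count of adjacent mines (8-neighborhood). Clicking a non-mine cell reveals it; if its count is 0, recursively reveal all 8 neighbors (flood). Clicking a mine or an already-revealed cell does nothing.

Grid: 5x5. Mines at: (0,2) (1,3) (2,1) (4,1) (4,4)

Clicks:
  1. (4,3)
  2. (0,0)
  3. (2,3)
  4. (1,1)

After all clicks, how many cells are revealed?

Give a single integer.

Click 1 (4,3) count=1: revealed 1 new [(4,3)] -> total=1
Click 2 (0,0) count=0: revealed 4 new [(0,0) (0,1) (1,0) (1,1)] -> total=5
Click 3 (2,3) count=1: revealed 1 new [(2,3)] -> total=6
Click 4 (1,1) count=2: revealed 0 new [(none)] -> total=6

Answer: 6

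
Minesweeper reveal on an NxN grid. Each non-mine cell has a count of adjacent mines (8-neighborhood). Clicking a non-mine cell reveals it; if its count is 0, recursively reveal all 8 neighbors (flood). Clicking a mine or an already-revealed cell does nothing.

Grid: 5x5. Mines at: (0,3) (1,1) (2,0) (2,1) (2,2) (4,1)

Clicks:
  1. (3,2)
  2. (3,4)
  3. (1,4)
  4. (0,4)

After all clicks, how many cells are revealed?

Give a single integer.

Answer: 11

Derivation:
Click 1 (3,2) count=3: revealed 1 new [(3,2)] -> total=1
Click 2 (3,4) count=0: revealed 9 new [(1,3) (1,4) (2,3) (2,4) (3,3) (3,4) (4,2) (4,3) (4,4)] -> total=10
Click 3 (1,4) count=1: revealed 0 new [(none)] -> total=10
Click 4 (0,4) count=1: revealed 1 new [(0,4)] -> total=11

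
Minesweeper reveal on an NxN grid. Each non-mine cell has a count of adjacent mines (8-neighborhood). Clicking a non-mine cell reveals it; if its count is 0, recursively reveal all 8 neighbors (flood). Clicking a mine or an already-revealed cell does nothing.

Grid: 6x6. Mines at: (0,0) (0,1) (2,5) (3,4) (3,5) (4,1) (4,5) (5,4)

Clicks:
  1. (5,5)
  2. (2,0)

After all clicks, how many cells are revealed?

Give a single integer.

Answer: 20

Derivation:
Click 1 (5,5) count=2: revealed 1 new [(5,5)] -> total=1
Click 2 (2,0) count=0: revealed 19 new [(0,2) (0,3) (0,4) (0,5) (1,0) (1,1) (1,2) (1,3) (1,4) (1,5) (2,0) (2,1) (2,2) (2,3) (2,4) (3,0) (3,1) (3,2) (3,3)] -> total=20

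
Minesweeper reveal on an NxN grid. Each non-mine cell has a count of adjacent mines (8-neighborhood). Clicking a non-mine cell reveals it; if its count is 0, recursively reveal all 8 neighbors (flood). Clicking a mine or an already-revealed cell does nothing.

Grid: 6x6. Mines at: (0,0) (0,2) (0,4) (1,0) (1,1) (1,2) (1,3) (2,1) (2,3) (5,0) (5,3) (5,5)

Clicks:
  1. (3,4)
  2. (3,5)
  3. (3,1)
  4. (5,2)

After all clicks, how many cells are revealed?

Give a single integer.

Answer: 10

Derivation:
Click 1 (3,4) count=1: revealed 1 new [(3,4)] -> total=1
Click 2 (3,5) count=0: revealed 7 new [(1,4) (1,5) (2,4) (2,5) (3,5) (4,4) (4,5)] -> total=8
Click 3 (3,1) count=1: revealed 1 new [(3,1)] -> total=9
Click 4 (5,2) count=1: revealed 1 new [(5,2)] -> total=10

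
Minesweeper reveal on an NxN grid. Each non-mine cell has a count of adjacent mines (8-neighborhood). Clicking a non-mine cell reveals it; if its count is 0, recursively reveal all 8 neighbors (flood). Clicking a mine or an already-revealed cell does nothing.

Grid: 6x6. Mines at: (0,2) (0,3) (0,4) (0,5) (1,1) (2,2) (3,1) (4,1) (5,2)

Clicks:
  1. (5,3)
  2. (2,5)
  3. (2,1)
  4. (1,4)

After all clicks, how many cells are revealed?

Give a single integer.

Answer: 16

Derivation:
Click 1 (5,3) count=1: revealed 1 new [(5,3)] -> total=1
Click 2 (2,5) count=0: revealed 14 new [(1,3) (1,4) (1,5) (2,3) (2,4) (2,5) (3,3) (3,4) (3,5) (4,3) (4,4) (4,5) (5,4) (5,5)] -> total=15
Click 3 (2,1) count=3: revealed 1 new [(2,1)] -> total=16
Click 4 (1,4) count=3: revealed 0 new [(none)] -> total=16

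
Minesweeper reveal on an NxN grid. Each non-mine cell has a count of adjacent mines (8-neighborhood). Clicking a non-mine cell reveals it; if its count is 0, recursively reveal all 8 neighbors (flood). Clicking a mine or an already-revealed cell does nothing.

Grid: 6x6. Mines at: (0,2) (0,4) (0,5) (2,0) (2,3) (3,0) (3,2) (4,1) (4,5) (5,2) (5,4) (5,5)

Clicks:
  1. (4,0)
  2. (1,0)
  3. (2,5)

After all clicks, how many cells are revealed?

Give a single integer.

Answer: 8

Derivation:
Click 1 (4,0) count=2: revealed 1 new [(4,0)] -> total=1
Click 2 (1,0) count=1: revealed 1 new [(1,0)] -> total=2
Click 3 (2,5) count=0: revealed 6 new [(1,4) (1,5) (2,4) (2,5) (3,4) (3,5)] -> total=8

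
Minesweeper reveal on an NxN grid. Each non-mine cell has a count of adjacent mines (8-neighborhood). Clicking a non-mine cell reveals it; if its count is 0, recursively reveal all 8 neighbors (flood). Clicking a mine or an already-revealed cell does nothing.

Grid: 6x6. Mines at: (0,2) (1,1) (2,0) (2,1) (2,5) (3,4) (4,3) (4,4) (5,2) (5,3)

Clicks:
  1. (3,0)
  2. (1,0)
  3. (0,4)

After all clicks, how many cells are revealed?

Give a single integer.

Click 1 (3,0) count=2: revealed 1 new [(3,0)] -> total=1
Click 2 (1,0) count=3: revealed 1 new [(1,0)] -> total=2
Click 3 (0,4) count=0: revealed 6 new [(0,3) (0,4) (0,5) (1,3) (1,4) (1,5)] -> total=8

Answer: 8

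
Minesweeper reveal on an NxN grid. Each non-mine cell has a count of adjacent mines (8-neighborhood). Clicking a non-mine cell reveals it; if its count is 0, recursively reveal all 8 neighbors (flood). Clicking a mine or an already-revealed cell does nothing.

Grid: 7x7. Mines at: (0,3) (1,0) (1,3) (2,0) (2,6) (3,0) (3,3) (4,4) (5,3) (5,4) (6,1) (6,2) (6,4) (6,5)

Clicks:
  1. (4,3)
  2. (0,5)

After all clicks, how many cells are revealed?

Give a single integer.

Click 1 (4,3) count=4: revealed 1 new [(4,3)] -> total=1
Click 2 (0,5) count=0: revealed 6 new [(0,4) (0,5) (0,6) (1,4) (1,5) (1,6)] -> total=7

Answer: 7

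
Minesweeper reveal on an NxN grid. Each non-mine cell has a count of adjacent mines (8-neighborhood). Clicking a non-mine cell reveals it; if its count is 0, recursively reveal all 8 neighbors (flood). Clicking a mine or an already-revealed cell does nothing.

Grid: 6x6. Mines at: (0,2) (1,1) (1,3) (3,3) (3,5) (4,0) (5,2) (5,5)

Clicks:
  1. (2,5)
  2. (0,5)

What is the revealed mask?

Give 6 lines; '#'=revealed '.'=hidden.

Answer: ....##
....##
....##
......
......
......

Derivation:
Click 1 (2,5) count=1: revealed 1 new [(2,5)] -> total=1
Click 2 (0,5) count=0: revealed 5 new [(0,4) (0,5) (1,4) (1,5) (2,4)] -> total=6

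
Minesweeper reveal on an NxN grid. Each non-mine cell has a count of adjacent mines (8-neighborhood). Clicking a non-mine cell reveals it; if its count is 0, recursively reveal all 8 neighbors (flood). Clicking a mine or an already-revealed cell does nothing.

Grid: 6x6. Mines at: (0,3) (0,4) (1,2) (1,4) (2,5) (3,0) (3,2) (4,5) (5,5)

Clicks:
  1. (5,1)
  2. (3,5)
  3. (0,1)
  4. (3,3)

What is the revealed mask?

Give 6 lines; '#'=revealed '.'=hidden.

Click 1 (5,1) count=0: revealed 10 new [(4,0) (4,1) (4,2) (4,3) (4,4) (5,0) (5,1) (5,2) (5,3) (5,4)] -> total=10
Click 2 (3,5) count=2: revealed 1 new [(3,5)] -> total=11
Click 3 (0,1) count=1: revealed 1 new [(0,1)] -> total=12
Click 4 (3,3) count=1: revealed 1 new [(3,3)] -> total=13

Answer: .#....
......
......
...#.#
#####.
#####.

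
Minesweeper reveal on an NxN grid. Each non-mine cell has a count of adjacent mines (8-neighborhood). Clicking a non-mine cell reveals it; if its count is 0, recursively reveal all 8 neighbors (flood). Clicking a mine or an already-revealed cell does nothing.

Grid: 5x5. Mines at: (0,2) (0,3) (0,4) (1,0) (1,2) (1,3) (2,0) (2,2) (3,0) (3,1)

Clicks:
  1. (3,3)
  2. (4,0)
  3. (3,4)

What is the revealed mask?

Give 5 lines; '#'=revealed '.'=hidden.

Answer: .....
.....
...##
..###
#.###

Derivation:
Click 1 (3,3) count=1: revealed 1 new [(3,3)] -> total=1
Click 2 (4,0) count=2: revealed 1 new [(4,0)] -> total=2
Click 3 (3,4) count=0: revealed 7 new [(2,3) (2,4) (3,2) (3,4) (4,2) (4,3) (4,4)] -> total=9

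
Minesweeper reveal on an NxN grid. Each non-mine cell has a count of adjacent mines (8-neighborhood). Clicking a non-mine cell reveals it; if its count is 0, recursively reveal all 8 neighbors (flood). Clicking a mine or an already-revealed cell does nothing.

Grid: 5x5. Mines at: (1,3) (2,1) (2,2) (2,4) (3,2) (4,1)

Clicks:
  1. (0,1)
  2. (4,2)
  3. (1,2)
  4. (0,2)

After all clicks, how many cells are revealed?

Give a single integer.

Click 1 (0,1) count=0: revealed 6 new [(0,0) (0,1) (0,2) (1,0) (1,1) (1,2)] -> total=6
Click 2 (4,2) count=2: revealed 1 new [(4,2)] -> total=7
Click 3 (1,2) count=3: revealed 0 new [(none)] -> total=7
Click 4 (0,2) count=1: revealed 0 new [(none)] -> total=7

Answer: 7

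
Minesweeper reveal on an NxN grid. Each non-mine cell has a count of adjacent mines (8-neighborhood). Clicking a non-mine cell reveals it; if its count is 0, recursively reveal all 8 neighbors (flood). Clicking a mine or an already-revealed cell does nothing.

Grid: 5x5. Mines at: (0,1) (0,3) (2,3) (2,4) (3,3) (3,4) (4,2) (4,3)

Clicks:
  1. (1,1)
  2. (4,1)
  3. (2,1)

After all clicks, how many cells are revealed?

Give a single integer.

Answer: 11

Derivation:
Click 1 (1,1) count=1: revealed 1 new [(1,1)] -> total=1
Click 2 (4,1) count=1: revealed 1 new [(4,1)] -> total=2
Click 3 (2,1) count=0: revealed 9 new [(1,0) (1,2) (2,0) (2,1) (2,2) (3,0) (3,1) (3,2) (4,0)] -> total=11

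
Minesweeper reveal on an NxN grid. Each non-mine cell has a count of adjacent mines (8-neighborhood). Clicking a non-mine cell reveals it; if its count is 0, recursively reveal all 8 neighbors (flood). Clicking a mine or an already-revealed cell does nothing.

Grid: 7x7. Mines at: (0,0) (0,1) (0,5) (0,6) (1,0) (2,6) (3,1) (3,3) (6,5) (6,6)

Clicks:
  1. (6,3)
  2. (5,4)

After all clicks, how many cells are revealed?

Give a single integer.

Answer: 15

Derivation:
Click 1 (6,3) count=0: revealed 15 new [(4,0) (4,1) (4,2) (4,3) (4,4) (5,0) (5,1) (5,2) (5,3) (5,4) (6,0) (6,1) (6,2) (6,3) (6,4)] -> total=15
Click 2 (5,4) count=1: revealed 0 new [(none)] -> total=15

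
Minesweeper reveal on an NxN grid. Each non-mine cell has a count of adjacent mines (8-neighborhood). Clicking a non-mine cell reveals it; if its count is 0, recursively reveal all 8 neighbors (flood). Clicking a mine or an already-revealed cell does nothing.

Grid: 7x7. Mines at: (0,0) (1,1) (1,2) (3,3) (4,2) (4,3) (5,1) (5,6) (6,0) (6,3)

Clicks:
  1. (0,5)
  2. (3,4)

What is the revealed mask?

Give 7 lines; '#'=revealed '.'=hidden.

Click 1 (0,5) count=0: revealed 18 new [(0,3) (0,4) (0,5) (0,6) (1,3) (1,4) (1,5) (1,6) (2,3) (2,4) (2,5) (2,6) (3,4) (3,5) (3,6) (4,4) (4,5) (4,6)] -> total=18
Click 2 (3,4) count=2: revealed 0 new [(none)] -> total=18

Answer: ...####
...####
...####
....###
....###
.......
.......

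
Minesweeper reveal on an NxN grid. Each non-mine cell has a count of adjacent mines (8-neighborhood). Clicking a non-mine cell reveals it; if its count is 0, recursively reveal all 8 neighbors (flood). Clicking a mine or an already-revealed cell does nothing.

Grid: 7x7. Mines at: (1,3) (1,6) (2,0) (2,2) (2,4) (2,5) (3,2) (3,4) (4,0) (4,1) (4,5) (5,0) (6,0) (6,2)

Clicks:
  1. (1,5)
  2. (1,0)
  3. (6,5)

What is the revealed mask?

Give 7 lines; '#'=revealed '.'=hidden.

Answer: .......
#....#.
.......
.......
.......
...####
...####

Derivation:
Click 1 (1,5) count=3: revealed 1 new [(1,5)] -> total=1
Click 2 (1,0) count=1: revealed 1 new [(1,0)] -> total=2
Click 3 (6,5) count=0: revealed 8 new [(5,3) (5,4) (5,5) (5,6) (6,3) (6,4) (6,5) (6,6)] -> total=10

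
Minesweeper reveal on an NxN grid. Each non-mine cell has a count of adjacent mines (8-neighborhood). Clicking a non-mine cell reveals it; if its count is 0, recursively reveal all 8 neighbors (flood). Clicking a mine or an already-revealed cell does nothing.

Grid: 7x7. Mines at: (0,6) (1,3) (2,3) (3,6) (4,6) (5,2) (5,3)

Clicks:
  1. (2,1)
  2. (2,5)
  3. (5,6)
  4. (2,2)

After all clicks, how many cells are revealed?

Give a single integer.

Answer: 21

Derivation:
Click 1 (2,1) count=0: revealed 19 new [(0,0) (0,1) (0,2) (1,0) (1,1) (1,2) (2,0) (2,1) (2,2) (3,0) (3,1) (3,2) (4,0) (4,1) (4,2) (5,0) (5,1) (6,0) (6,1)] -> total=19
Click 2 (2,5) count=1: revealed 1 new [(2,5)] -> total=20
Click 3 (5,6) count=1: revealed 1 new [(5,6)] -> total=21
Click 4 (2,2) count=2: revealed 0 new [(none)] -> total=21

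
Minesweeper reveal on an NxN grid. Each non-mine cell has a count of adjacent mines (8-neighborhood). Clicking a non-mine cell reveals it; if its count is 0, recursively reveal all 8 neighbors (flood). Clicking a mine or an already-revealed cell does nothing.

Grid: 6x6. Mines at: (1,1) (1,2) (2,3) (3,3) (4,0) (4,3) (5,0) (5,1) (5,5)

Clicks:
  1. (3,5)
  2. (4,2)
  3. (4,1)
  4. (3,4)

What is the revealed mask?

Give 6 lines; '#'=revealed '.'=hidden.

Answer: ...###
...###
....##
....##
.##.##
......

Derivation:
Click 1 (3,5) count=0: revealed 12 new [(0,3) (0,4) (0,5) (1,3) (1,4) (1,5) (2,4) (2,5) (3,4) (3,5) (4,4) (4,5)] -> total=12
Click 2 (4,2) count=3: revealed 1 new [(4,2)] -> total=13
Click 3 (4,1) count=3: revealed 1 new [(4,1)] -> total=14
Click 4 (3,4) count=3: revealed 0 new [(none)] -> total=14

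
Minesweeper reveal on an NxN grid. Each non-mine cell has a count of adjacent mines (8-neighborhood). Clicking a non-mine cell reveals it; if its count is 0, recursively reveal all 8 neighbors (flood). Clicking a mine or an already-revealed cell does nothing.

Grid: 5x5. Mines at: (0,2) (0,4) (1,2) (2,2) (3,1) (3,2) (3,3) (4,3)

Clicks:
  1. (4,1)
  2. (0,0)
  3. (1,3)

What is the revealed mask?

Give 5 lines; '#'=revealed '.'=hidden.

Answer: ##...
##.#.
##...
.....
.#...

Derivation:
Click 1 (4,1) count=2: revealed 1 new [(4,1)] -> total=1
Click 2 (0,0) count=0: revealed 6 new [(0,0) (0,1) (1,0) (1,1) (2,0) (2,1)] -> total=7
Click 3 (1,3) count=4: revealed 1 new [(1,3)] -> total=8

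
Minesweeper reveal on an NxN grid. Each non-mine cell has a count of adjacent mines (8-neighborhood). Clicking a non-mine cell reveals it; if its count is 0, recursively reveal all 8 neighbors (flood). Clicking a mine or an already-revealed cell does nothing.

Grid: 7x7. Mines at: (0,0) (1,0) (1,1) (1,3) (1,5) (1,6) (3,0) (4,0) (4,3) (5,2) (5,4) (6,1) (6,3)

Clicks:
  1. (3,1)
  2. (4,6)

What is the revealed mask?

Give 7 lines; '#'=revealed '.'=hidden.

Click 1 (3,1) count=2: revealed 1 new [(3,1)] -> total=1
Click 2 (4,6) count=0: revealed 13 new [(2,4) (2,5) (2,6) (3,4) (3,5) (3,6) (4,4) (4,5) (4,6) (5,5) (5,6) (6,5) (6,6)] -> total=14

Answer: .......
.......
....###
.#..###
....###
.....##
.....##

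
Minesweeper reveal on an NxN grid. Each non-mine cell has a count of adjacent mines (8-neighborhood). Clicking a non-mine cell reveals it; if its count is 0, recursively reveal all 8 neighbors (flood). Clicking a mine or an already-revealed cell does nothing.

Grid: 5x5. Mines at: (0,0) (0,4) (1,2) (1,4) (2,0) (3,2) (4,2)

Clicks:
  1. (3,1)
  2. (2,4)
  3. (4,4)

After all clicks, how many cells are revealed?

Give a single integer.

Answer: 7

Derivation:
Click 1 (3,1) count=3: revealed 1 new [(3,1)] -> total=1
Click 2 (2,4) count=1: revealed 1 new [(2,4)] -> total=2
Click 3 (4,4) count=0: revealed 5 new [(2,3) (3,3) (3,4) (4,3) (4,4)] -> total=7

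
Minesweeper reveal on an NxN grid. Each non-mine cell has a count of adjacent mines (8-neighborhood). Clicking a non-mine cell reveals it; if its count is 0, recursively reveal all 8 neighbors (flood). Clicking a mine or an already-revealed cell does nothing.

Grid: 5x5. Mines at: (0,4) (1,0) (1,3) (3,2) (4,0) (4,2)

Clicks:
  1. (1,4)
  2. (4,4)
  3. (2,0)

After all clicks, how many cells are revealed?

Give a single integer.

Click 1 (1,4) count=2: revealed 1 new [(1,4)] -> total=1
Click 2 (4,4) count=0: revealed 6 new [(2,3) (2,4) (3,3) (3,4) (4,3) (4,4)] -> total=7
Click 3 (2,0) count=1: revealed 1 new [(2,0)] -> total=8

Answer: 8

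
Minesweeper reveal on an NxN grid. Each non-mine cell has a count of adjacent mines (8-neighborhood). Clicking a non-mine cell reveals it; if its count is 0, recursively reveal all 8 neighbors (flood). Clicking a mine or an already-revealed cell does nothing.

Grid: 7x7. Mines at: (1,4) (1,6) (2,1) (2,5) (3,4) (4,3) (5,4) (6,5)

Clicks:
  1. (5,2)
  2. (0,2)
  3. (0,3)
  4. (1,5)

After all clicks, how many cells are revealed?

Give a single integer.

Click 1 (5,2) count=1: revealed 1 new [(5,2)] -> total=1
Click 2 (0,2) count=0: revealed 8 new [(0,0) (0,1) (0,2) (0,3) (1,0) (1,1) (1,2) (1,3)] -> total=9
Click 3 (0,3) count=1: revealed 0 new [(none)] -> total=9
Click 4 (1,5) count=3: revealed 1 new [(1,5)] -> total=10

Answer: 10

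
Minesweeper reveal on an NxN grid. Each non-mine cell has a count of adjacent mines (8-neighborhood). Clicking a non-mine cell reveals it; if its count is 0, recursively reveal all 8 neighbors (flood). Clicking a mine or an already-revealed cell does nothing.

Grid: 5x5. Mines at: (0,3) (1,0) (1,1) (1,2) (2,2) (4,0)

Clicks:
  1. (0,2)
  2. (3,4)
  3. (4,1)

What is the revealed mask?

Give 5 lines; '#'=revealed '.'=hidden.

Answer: ..#..
...##
...##
.####
.####

Derivation:
Click 1 (0,2) count=3: revealed 1 new [(0,2)] -> total=1
Click 2 (3,4) count=0: revealed 12 new [(1,3) (1,4) (2,3) (2,4) (3,1) (3,2) (3,3) (3,4) (4,1) (4,2) (4,3) (4,4)] -> total=13
Click 3 (4,1) count=1: revealed 0 new [(none)] -> total=13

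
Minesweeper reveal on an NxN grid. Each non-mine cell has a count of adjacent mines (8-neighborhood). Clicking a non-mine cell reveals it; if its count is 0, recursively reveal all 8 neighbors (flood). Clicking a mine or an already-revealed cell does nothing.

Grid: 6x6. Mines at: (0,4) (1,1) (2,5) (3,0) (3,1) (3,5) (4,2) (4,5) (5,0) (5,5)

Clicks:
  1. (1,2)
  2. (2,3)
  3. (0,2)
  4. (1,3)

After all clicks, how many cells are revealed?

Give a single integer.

Click 1 (1,2) count=1: revealed 1 new [(1,2)] -> total=1
Click 2 (2,3) count=0: revealed 8 new [(1,3) (1,4) (2,2) (2,3) (2,4) (3,2) (3,3) (3,4)] -> total=9
Click 3 (0,2) count=1: revealed 1 new [(0,2)] -> total=10
Click 4 (1,3) count=1: revealed 0 new [(none)] -> total=10

Answer: 10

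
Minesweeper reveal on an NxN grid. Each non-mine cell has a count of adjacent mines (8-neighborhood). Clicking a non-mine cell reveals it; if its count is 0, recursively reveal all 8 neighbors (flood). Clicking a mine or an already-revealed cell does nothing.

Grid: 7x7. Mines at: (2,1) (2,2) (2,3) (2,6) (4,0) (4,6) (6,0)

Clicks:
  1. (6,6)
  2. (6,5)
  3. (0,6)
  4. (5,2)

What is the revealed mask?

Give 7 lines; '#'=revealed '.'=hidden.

Answer: #######
#######
.......
.#####.
.#####.
.######
.######

Derivation:
Click 1 (6,6) count=0: revealed 22 new [(3,1) (3,2) (3,3) (3,4) (3,5) (4,1) (4,2) (4,3) (4,4) (4,5) (5,1) (5,2) (5,3) (5,4) (5,5) (5,6) (6,1) (6,2) (6,3) (6,4) (6,5) (6,6)] -> total=22
Click 2 (6,5) count=0: revealed 0 new [(none)] -> total=22
Click 3 (0,6) count=0: revealed 14 new [(0,0) (0,1) (0,2) (0,3) (0,4) (0,5) (0,6) (1,0) (1,1) (1,2) (1,3) (1,4) (1,5) (1,6)] -> total=36
Click 4 (5,2) count=0: revealed 0 new [(none)] -> total=36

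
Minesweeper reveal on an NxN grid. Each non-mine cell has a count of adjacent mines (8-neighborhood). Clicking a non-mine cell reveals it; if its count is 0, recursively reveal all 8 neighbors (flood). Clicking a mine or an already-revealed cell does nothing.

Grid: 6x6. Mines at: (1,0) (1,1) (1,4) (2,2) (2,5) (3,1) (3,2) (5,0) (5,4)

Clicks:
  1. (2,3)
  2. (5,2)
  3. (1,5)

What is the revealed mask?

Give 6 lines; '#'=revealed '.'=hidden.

Answer: ......
.....#
...#..
......
.###..
.###..

Derivation:
Click 1 (2,3) count=3: revealed 1 new [(2,3)] -> total=1
Click 2 (5,2) count=0: revealed 6 new [(4,1) (4,2) (4,3) (5,1) (5,2) (5,3)] -> total=7
Click 3 (1,5) count=2: revealed 1 new [(1,5)] -> total=8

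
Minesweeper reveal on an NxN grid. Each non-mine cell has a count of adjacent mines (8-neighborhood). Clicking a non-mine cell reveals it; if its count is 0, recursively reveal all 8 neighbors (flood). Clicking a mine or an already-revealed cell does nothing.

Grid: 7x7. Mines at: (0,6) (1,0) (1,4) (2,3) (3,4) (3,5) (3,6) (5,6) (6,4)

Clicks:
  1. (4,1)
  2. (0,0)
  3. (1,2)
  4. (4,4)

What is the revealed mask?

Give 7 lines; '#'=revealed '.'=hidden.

Answer: #......
..#....
###....
####...
#####..
####...
####...

Derivation:
Click 1 (4,1) count=0: revealed 19 new [(2,0) (2,1) (2,2) (3,0) (3,1) (3,2) (3,3) (4,0) (4,1) (4,2) (4,3) (5,0) (5,1) (5,2) (5,3) (6,0) (6,1) (6,2) (6,3)] -> total=19
Click 2 (0,0) count=1: revealed 1 new [(0,0)] -> total=20
Click 3 (1,2) count=1: revealed 1 new [(1,2)] -> total=21
Click 4 (4,4) count=2: revealed 1 new [(4,4)] -> total=22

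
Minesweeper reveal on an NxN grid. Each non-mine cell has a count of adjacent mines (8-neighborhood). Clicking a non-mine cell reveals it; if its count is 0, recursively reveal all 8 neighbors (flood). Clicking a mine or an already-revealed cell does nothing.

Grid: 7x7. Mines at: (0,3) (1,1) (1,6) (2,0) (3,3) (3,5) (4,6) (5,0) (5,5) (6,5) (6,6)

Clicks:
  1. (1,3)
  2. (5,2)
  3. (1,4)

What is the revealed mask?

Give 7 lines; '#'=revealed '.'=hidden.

Answer: .......
...##..
.......
.......
.####..
.####..
.####..

Derivation:
Click 1 (1,3) count=1: revealed 1 new [(1,3)] -> total=1
Click 2 (5,2) count=0: revealed 12 new [(4,1) (4,2) (4,3) (4,4) (5,1) (5,2) (5,3) (5,4) (6,1) (6,2) (6,3) (6,4)] -> total=13
Click 3 (1,4) count=1: revealed 1 new [(1,4)] -> total=14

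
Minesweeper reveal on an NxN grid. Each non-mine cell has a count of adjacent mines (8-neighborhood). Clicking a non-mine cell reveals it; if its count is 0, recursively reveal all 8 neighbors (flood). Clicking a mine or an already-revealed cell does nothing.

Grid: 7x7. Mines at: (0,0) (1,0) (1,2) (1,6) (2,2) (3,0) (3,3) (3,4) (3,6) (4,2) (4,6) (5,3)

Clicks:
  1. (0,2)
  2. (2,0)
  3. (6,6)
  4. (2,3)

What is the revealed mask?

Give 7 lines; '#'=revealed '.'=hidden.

Answer: ..#....
.......
#..#...
.......
.......
....###
....###

Derivation:
Click 1 (0,2) count=1: revealed 1 new [(0,2)] -> total=1
Click 2 (2,0) count=2: revealed 1 new [(2,0)] -> total=2
Click 3 (6,6) count=0: revealed 6 new [(5,4) (5,5) (5,6) (6,4) (6,5) (6,6)] -> total=8
Click 4 (2,3) count=4: revealed 1 new [(2,3)] -> total=9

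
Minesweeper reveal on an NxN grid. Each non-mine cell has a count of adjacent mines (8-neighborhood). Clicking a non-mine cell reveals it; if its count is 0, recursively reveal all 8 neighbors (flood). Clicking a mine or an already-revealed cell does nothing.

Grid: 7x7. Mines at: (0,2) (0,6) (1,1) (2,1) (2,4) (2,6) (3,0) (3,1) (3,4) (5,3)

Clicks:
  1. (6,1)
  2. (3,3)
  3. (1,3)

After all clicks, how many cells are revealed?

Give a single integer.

Answer: 11

Derivation:
Click 1 (6,1) count=0: revealed 9 new [(4,0) (4,1) (4,2) (5,0) (5,1) (5,2) (6,0) (6,1) (6,2)] -> total=9
Click 2 (3,3) count=2: revealed 1 new [(3,3)] -> total=10
Click 3 (1,3) count=2: revealed 1 new [(1,3)] -> total=11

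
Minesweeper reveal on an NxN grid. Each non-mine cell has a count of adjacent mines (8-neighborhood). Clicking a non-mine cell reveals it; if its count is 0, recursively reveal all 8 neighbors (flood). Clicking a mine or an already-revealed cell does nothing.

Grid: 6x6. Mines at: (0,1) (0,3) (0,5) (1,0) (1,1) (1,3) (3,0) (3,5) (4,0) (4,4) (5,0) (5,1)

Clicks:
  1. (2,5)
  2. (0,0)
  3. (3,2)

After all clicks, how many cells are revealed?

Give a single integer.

Click 1 (2,5) count=1: revealed 1 new [(2,5)] -> total=1
Click 2 (0,0) count=3: revealed 1 new [(0,0)] -> total=2
Click 3 (3,2) count=0: revealed 9 new [(2,1) (2,2) (2,3) (3,1) (3,2) (3,3) (4,1) (4,2) (4,3)] -> total=11

Answer: 11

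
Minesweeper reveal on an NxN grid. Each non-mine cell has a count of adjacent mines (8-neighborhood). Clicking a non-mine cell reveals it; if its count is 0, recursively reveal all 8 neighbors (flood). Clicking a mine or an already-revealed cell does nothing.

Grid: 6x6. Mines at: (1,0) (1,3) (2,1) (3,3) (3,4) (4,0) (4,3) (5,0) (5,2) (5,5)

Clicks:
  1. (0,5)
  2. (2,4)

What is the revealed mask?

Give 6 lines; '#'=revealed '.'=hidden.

Answer: ....##
....##
....##
......
......
......

Derivation:
Click 1 (0,5) count=0: revealed 6 new [(0,4) (0,5) (1,4) (1,5) (2,4) (2,5)] -> total=6
Click 2 (2,4) count=3: revealed 0 new [(none)] -> total=6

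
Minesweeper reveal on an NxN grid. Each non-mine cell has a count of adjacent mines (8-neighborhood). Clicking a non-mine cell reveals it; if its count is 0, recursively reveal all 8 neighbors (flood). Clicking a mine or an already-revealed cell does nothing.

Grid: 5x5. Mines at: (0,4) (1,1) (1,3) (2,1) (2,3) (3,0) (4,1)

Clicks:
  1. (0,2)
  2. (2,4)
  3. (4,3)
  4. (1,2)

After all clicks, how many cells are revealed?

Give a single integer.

Answer: 9

Derivation:
Click 1 (0,2) count=2: revealed 1 new [(0,2)] -> total=1
Click 2 (2,4) count=2: revealed 1 new [(2,4)] -> total=2
Click 3 (4,3) count=0: revealed 6 new [(3,2) (3,3) (3,4) (4,2) (4,3) (4,4)] -> total=8
Click 4 (1,2) count=4: revealed 1 new [(1,2)] -> total=9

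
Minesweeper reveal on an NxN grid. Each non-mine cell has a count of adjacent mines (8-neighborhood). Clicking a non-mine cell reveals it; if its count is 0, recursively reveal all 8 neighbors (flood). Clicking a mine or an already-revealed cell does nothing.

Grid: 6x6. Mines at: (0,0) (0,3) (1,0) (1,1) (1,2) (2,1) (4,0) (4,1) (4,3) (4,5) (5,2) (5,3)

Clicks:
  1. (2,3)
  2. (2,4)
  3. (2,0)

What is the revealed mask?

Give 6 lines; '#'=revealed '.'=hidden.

Answer: ....##
...###
#..###
...###
......
......

Derivation:
Click 1 (2,3) count=1: revealed 1 new [(2,3)] -> total=1
Click 2 (2,4) count=0: revealed 10 new [(0,4) (0,5) (1,3) (1,4) (1,5) (2,4) (2,5) (3,3) (3,4) (3,5)] -> total=11
Click 3 (2,0) count=3: revealed 1 new [(2,0)] -> total=12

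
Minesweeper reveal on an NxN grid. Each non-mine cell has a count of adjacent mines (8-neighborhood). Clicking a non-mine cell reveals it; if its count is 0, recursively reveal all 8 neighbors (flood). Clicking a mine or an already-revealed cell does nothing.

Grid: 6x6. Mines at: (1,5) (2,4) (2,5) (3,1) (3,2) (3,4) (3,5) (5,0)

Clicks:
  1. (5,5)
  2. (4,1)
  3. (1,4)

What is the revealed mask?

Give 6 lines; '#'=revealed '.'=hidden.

Answer: ......
....#.
......
......
.#####
.#####

Derivation:
Click 1 (5,5) count=0: revealed 10 new [(4,1) (4,2) (4,3) (4,4) (4,5) (5,1) (5,2) (5,3) (5,4) (5,5)] -> total=10
Click 2 (4,1) count=3: revealed 0 new [(none)] -> total=10
Click 3 (1,4) count=3: revealed 1 new [(1,4)] -> total=11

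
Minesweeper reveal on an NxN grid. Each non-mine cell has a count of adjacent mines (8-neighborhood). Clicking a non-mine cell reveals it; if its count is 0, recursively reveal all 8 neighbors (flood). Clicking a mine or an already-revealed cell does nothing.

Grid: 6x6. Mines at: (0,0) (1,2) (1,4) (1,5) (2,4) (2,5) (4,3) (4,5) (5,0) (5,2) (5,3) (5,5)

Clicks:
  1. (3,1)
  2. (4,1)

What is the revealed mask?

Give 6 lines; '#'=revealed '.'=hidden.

Answer: ......
##....
###...
###...
###...
......

Derivation:
Click 1 (3,1) count=0: revealed 11 new [(1,0) (1,1) (2,0) (2,1) (2,2) (3,0) (3,1) (3,2) (4,0) (4,1) (4,2)] -> total=11
Click 2 (4,1) count=2: revealed 0 new [(none)] -> total=11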